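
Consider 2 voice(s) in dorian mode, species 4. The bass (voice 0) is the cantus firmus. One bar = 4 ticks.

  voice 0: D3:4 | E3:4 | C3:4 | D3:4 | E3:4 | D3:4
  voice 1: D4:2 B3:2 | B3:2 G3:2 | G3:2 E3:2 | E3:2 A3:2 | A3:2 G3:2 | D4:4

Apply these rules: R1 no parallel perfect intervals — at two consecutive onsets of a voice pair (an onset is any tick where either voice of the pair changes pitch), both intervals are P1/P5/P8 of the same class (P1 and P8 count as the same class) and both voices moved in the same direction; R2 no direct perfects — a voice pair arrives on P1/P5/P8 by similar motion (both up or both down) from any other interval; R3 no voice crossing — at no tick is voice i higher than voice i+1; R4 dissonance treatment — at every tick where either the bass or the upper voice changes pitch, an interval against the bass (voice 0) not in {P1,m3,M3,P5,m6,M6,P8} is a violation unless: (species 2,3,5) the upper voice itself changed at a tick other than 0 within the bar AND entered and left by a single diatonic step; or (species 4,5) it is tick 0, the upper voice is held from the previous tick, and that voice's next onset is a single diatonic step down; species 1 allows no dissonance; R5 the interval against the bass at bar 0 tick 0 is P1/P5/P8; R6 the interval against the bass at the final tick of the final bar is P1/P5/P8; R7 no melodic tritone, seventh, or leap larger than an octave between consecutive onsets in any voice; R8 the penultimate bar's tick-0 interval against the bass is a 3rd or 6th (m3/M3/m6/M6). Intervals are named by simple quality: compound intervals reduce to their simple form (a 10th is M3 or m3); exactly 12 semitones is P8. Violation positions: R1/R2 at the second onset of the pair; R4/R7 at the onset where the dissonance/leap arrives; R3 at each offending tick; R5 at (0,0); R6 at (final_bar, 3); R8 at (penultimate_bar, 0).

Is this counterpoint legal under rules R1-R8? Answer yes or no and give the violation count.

bar 0: v0=D3 v1=D4 (P8)
bar 1: v0=E3 v1=B3 (P5)
bar 2: v0=C3 v1=G3 (P5)
bar 3: v0=D3 v1=E3 (M2)
bar 4: v0=E3 v1=A3 (P4)
bar 5: v0=D3 v1=D4 (P8)
  R4 @ bar3.0: D3/E3 M2 untreated
  R8 @ bar4.0: penult P4 not 3rd/6th

No (2 violations)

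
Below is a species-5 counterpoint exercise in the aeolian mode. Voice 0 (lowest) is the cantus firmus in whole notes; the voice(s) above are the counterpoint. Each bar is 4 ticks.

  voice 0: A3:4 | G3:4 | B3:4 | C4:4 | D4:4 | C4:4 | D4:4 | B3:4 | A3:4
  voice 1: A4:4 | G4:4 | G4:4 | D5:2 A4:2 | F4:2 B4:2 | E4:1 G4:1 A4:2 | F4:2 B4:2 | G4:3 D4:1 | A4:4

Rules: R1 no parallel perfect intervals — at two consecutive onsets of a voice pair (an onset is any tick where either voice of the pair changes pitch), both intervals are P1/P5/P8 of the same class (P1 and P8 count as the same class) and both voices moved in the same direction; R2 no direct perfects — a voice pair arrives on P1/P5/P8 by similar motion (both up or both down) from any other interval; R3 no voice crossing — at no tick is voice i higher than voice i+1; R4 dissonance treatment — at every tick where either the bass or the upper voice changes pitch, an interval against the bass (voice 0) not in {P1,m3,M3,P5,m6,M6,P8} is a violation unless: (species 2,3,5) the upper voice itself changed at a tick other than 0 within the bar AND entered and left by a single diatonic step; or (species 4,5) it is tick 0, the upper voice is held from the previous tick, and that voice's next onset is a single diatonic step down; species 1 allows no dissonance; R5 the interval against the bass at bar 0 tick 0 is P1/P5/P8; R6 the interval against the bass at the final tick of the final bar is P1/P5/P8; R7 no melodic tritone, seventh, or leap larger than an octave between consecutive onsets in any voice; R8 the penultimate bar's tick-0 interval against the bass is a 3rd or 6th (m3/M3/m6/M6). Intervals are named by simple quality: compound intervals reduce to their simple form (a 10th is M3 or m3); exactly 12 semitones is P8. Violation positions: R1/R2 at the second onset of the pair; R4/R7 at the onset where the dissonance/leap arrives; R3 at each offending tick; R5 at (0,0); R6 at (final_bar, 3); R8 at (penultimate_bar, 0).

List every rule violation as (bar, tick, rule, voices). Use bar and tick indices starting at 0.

(1, 0, R1, (0, 1))
(3, 0, R4, (0, 1))
(4, 2, R7, (1,))
(6, 2, R7, (1,))

bar 0: v0=A3 v1=A4 downbeat P8
bar 1: v0=G3 v1=G4 downbeat P8
bar 2: v0=B3 v1=G4 downbeat m6
bar 3: v0=C4 v1=D5 downbeat M2
bar 4: v0=D4 v1=F4 downbeat m3
bar 5: v0=C4 v1=E4 downbeat M3
bar 6: v0=D4 v1=F4 downbeat m3
bar 7: v0=B3 v1=G4 downbeat m6
bar 8: v0=A3 v1=A4 downbeat P8
  -> R1 @ bar 1 tick 0 v(0, 1): A3/A4 P8 -> G3/G4 P8 similar
  -> R4 @ bar 3 tick 0 v(0, 1): C4/D5 M2 untreated
  -> R7 @ bar 4 tick 2 v(1,): F4->B4 leap 6st
  -> R7 @ bar 6 tick 2 v(1,): F4->B4 leap 6st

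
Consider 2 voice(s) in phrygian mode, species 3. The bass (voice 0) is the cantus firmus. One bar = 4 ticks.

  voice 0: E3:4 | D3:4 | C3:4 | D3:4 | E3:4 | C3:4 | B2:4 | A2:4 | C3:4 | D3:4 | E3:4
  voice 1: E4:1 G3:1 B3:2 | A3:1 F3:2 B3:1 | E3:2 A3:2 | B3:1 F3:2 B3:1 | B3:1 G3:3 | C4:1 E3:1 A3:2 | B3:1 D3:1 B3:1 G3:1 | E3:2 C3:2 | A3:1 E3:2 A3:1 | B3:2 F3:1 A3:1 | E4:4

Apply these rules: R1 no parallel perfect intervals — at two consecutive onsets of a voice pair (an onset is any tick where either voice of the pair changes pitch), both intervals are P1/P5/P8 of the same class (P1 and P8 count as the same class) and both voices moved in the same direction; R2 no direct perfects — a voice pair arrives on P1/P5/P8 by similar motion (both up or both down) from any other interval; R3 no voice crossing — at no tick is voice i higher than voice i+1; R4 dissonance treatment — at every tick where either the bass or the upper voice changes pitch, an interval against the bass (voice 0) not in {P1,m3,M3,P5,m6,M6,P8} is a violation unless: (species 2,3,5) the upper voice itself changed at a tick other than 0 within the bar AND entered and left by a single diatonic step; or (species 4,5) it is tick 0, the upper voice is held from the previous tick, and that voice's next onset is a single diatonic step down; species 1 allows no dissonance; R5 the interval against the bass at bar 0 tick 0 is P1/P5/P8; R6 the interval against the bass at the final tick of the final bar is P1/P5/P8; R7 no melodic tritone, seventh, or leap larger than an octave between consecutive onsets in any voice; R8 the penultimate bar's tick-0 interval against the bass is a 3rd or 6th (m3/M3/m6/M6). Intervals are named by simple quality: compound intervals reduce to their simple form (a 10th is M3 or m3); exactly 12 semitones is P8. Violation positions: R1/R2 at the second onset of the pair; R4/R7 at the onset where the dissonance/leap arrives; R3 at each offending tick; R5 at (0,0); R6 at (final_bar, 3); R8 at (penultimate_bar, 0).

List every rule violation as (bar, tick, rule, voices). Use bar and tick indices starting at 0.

(1, 0, R1, (0, 1))
(1, 3, R7, (1,))
(3, 1, R7, (1,))
(3, 3, R7, (1,))
(7, 0, R2, (0, 1))
(9, 2, R7, (1,))
(10, 0, R2, (0, 1))

bar 0: v0=E3 v1=E4 downbeat P8
bar 1: v0=D3 v1=A3 downbeat P5
bar 2: v0=C3 v1=E3 downbeat M3
bar 3: v0=D3 v1=B3 downbeat M6
bar 4: v0=E3 v1=B3 downbeat P5
bar 5: v0=C3 v1=C4 downbeat P8
bar 6: v0=B2 v1=B3 downbeat P8
bar 7: v0=A2 v1=E3 downbeat P5
bar 8: v0=C3 v1=A3 downbeat M6
bar 9: v0=D3 v1=B3 downbeat M6
bar 10: v0=E3 v1=E4 downbeat P8
  -> R1 @ bar 1 tick 0 v(0, 1): E3/B3 P5 -> D3/A3 P5 similar
  -> R7 @ bar 1 tick 3 v(1,): F3->B3 leap 6st
  -> R7 @ bar 3 tick 1 v(1,): B3->F3 leap 6st
  -> R7 @ bar 3 tick 3 v(1,): F3->B3 leap 6st
  -> R2 @ bar 7 tick 0 v(0, 1): B2/G3 m6 -> A2/E3 P5 similar
  -> R7 @ bar 9 tick 2 v(1,): B3->F3 leap 6st
  -> R2 @ bar 10 tick 0 v(0, 1): D3/A3 P5 -> E3/E4 P8 similar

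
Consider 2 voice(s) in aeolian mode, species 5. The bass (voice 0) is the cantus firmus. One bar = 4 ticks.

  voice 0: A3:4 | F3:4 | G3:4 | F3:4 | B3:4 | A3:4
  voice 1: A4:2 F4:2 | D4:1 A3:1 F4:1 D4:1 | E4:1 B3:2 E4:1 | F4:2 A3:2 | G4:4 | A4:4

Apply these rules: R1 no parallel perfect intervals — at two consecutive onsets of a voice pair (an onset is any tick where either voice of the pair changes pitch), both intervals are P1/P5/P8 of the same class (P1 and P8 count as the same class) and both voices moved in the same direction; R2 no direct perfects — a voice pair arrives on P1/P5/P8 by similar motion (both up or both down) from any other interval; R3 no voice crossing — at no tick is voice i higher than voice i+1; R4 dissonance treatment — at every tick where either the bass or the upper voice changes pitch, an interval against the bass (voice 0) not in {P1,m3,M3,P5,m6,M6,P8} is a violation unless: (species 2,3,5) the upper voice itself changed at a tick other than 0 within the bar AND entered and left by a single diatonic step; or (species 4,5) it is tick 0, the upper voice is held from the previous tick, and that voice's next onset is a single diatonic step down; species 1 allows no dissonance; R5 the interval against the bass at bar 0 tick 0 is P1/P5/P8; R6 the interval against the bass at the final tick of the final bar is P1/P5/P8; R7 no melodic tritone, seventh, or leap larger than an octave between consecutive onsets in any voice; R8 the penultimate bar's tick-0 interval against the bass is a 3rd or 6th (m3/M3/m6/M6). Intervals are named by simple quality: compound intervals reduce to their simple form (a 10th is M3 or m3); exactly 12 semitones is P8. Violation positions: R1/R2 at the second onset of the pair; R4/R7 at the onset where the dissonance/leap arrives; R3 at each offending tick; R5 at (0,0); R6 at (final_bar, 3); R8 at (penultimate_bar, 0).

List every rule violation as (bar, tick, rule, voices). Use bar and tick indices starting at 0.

bar 0: v0=A3 v1=A4 downbeat P8
bar 1: v0=F3 v1=D4 downbeat M6
bar 2: v0=G3 v1=E4 downbeat M6
bar 3: v0=F3 v1=F4 downbeat P8
bar 4: v0=B3 v1=G4 downbeat m6
bar 5: v0=A3 v1=A4 downbeat P8
  -> R7 @ bar 4 tick 0 v(0,): F3->B3 leap 6st
  -> R7 @ bar 4 tick 0 v(1,): A3->G4 leap 10st

(4, 0, R7, (0,))
(4, 0, R7, (1,))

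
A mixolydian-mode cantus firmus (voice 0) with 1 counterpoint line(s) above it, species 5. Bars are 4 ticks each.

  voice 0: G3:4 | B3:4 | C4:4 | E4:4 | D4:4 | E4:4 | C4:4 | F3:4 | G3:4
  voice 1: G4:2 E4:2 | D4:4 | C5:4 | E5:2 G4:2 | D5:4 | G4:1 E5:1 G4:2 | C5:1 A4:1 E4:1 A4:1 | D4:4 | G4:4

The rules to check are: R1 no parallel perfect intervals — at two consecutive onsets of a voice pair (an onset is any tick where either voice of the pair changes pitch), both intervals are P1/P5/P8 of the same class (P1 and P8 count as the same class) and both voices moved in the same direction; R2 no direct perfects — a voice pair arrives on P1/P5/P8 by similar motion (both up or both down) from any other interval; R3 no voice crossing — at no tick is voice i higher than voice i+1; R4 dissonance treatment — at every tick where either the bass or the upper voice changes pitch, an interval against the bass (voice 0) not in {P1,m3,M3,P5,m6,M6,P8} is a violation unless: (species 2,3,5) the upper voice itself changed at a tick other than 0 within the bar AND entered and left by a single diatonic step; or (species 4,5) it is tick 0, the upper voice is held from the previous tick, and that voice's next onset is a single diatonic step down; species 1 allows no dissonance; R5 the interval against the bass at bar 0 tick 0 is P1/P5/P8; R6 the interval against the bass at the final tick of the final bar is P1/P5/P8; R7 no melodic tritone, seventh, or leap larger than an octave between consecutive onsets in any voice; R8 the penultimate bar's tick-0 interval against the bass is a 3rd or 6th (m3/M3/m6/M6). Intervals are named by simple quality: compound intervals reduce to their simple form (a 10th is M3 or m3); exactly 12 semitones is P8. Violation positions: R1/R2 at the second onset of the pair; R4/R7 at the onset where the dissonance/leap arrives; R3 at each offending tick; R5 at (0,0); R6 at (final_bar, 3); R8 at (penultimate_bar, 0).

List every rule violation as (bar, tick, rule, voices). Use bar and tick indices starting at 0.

(2, 0, R2, (0, 1))
(2, 0, R7, (1,))
(3, 0, R1, (0, 1))
(8, 0, R2, (0, 1))

bar 0: v0=G3 v1=G4 downbeat P8
bar 1: v0=B3 v1=D4 downbeat m3
bar 2: v0=C4 v1=C5 downbeat P8
bar 3: v0=E4 v1=E5 downbeat P8
bar 4: v0=D4 v1=D5 downbeat P8
bar 5: v0=E4 v1=G4 downbeat m3
bar 6: v0=C4 v1=C5 downbeat P8
bar 7: v0=F3 v1=D4 downbeat M6
bar 8: v0=G3 v1=G4 downbeat P8
  -> R2 @ bar 2 tick 0 v(0, 1): B3/D4 m3 -> C4/C5 P8 similar
  -> R7 @ bar 2 tick 0 v(1,): D4->C5 leap 10st
  -> R1 @ bar 3 tick 0 v(0, 1): C4/C5 P8 -> E4/E5 P8 similar
  -> R2 @ bar 8 tick 0 v(0, 1): F3/D4 M6 -> G3/G4 P8 similar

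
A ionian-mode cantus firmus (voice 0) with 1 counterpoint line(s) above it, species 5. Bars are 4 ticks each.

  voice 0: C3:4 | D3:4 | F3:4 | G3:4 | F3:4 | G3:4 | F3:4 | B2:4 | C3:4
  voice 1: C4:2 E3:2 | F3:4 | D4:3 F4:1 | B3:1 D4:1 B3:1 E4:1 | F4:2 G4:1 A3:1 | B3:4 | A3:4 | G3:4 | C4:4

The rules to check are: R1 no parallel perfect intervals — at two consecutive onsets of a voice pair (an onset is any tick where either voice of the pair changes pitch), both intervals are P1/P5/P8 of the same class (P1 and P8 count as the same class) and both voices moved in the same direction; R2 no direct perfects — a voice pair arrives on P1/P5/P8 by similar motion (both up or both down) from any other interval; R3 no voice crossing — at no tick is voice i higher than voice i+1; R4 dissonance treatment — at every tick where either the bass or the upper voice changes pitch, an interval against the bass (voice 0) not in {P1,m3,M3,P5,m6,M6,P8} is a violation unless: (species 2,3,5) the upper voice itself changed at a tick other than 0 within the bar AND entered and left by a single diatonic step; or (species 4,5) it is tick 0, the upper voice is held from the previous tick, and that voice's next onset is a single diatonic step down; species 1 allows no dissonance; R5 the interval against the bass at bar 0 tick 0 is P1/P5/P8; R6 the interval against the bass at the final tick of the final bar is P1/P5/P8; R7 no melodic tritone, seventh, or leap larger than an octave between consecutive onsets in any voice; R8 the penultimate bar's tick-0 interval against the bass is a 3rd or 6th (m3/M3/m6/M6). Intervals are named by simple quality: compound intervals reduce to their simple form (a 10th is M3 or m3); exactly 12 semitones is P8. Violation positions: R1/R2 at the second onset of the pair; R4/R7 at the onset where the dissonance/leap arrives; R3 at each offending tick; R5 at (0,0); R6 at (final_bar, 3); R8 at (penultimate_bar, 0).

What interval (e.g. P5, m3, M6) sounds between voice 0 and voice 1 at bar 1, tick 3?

voice 0=D3 voice 1=F3 -> m3

m3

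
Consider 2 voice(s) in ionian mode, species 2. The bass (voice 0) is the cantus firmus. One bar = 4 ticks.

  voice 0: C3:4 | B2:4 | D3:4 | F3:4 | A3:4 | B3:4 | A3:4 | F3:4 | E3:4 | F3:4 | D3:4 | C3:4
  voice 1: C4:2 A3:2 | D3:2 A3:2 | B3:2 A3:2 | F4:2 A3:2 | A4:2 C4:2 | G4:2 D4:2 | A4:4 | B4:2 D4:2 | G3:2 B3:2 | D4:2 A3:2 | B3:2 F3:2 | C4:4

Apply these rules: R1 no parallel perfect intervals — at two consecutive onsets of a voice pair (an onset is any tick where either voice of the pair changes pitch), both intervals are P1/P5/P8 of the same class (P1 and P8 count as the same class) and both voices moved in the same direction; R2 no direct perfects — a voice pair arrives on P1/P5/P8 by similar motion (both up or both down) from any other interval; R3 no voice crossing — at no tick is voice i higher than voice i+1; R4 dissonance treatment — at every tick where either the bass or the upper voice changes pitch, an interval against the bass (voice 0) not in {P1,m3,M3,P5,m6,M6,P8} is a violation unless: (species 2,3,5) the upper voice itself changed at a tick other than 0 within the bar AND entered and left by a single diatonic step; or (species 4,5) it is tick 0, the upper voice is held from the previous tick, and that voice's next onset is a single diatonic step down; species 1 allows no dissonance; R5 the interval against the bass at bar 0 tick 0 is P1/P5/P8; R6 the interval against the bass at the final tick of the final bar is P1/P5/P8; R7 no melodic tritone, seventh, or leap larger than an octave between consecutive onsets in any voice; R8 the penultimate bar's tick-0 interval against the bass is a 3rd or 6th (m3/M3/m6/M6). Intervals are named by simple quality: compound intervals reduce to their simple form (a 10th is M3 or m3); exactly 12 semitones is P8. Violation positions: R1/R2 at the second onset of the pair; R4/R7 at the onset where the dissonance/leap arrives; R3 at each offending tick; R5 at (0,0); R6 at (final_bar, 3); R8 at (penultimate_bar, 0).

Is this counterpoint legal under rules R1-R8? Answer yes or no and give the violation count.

bar 0: v0=C3 v1=C4 (P8)
bar 1: v0=B2 v1=D3 (m3)
bar 2: v0=D3 v1=B3 (M6)
bar 3: v0=F3 v1=F4 (P8)
bar 4: v0=A3 v1=A4 (P8)
bar 5: v0=B3 v1=G4 (m6)
bar 6: v0=A3 v1=A4 (P8)
bar 7: v0=F3 v1=B4 (TT)
bar 8: v0=E3 v1=G3 (m3)
bar 9: v0=F3 v1=D4 (M6)
bar 10: v0=D3 v1=B3 (M6)
bar 11: v0=C3 v1=C4 (P8)
  R4 @ bar1.2: B2/A3 m7 untreated
  R2 @ bar3.0: D3/A3 P5 -> F3/F4 P8 similar
  R2 @ bar4.0: F3/A3 M3 -> A3/A4 P8 similar
  R4 @ bar7.0: F3/B4 TT untreated
  R7 @ bar10.2: B3->F3 leap 6st

No (5 violations)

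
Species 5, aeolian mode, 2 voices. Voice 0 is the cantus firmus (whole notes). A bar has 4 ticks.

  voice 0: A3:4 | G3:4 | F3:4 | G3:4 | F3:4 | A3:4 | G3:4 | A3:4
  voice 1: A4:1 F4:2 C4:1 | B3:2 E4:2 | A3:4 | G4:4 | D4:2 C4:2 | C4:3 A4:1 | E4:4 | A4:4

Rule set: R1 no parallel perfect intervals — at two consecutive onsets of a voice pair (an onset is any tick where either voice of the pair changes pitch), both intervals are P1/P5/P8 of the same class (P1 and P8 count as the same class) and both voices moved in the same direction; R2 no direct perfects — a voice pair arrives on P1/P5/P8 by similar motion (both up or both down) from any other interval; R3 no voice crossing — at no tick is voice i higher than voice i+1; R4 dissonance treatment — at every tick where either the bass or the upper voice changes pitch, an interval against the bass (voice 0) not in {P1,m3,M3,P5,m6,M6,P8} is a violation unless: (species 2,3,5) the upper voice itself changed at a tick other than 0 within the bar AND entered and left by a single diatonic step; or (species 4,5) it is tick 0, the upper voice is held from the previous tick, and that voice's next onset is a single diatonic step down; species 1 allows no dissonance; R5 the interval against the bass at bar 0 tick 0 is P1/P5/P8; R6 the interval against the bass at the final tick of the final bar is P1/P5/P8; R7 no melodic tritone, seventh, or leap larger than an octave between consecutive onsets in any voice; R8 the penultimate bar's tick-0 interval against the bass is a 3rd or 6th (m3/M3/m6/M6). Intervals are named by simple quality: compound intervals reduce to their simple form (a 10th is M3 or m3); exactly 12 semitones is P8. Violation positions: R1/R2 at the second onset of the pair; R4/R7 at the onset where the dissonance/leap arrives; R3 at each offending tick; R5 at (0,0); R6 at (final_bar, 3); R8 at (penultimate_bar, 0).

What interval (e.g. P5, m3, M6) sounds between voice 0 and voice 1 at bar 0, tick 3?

voice 0=A3 voice 1=C4 -> m3

m3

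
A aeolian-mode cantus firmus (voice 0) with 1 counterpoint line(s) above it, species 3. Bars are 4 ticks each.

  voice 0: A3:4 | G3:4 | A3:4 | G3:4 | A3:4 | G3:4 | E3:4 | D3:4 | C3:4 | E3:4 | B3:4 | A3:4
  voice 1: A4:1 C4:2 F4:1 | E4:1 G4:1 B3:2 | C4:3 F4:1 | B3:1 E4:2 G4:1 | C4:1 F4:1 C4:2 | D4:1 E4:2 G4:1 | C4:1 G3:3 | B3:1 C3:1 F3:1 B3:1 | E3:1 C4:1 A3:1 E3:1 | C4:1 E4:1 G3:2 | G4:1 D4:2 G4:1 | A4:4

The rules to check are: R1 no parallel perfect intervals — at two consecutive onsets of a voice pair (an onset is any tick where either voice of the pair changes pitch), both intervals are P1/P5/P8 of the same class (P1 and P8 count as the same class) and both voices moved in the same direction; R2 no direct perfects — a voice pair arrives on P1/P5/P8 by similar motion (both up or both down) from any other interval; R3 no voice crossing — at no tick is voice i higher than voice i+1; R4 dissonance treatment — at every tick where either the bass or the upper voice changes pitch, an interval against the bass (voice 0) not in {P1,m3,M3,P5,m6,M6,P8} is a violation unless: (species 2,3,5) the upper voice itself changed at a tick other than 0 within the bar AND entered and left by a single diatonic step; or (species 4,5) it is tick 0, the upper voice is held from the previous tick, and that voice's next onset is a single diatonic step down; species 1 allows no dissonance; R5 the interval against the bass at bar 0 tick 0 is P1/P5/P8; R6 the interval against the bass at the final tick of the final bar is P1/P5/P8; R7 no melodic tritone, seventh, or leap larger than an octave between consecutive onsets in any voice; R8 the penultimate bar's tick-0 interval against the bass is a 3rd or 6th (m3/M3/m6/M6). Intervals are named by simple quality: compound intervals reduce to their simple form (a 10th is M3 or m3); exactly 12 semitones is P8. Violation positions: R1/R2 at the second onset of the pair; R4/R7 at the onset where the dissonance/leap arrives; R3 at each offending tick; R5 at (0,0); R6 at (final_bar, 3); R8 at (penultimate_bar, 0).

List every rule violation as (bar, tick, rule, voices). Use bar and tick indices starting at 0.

(3, 0, R7, (1,))
(7, 1, R3, (0, 1))
(7, 1, R4, (0, 1))
(7, 1, R7, (1,))
(7, 3, R7, (1,))

bar 0: v0=A3 v1=A4 downbeat P8
bar 1: v0=G3 v1=E4 downbeat M6
bar 2: v0=A3 v1=C4 downbeat m3
bar 3: v0=G3 v1=B3 downbeat M3
bar 4: v0=A3 v1=C4 downbeat m3
bar 5: v0=G3 v1=D4 downbeat P5
bar 6: v0=E3 v1=C4 downbeat m6
bar 7: v0=D3 v1=B3 downbeat M6
bar 8: v0=C3 v1=E3 downbeat M3
bar 9: v0=E3 v1=C4 downbeat m6
bar 10: v0=B3 v1=G4 downbeat m6
bar 11: v0=A3 v1=A4 downbeat P8
  -> R7 @ bar 3 tick 0 v(1,): F4->B3 leap 6st
  -> R3 @ bar 7 tick 1 v(0, 1): D3 above C3
  -> R4 @ bar 7 tick 1 v(0, 1): D3/C3 M2 untreated
  -> R7 @ bar 7 tick 1 v(1,): B3->C3 leap 11st
  -> R7 @ bar 7 tick 3 v(1,): F3->B3 leap 6st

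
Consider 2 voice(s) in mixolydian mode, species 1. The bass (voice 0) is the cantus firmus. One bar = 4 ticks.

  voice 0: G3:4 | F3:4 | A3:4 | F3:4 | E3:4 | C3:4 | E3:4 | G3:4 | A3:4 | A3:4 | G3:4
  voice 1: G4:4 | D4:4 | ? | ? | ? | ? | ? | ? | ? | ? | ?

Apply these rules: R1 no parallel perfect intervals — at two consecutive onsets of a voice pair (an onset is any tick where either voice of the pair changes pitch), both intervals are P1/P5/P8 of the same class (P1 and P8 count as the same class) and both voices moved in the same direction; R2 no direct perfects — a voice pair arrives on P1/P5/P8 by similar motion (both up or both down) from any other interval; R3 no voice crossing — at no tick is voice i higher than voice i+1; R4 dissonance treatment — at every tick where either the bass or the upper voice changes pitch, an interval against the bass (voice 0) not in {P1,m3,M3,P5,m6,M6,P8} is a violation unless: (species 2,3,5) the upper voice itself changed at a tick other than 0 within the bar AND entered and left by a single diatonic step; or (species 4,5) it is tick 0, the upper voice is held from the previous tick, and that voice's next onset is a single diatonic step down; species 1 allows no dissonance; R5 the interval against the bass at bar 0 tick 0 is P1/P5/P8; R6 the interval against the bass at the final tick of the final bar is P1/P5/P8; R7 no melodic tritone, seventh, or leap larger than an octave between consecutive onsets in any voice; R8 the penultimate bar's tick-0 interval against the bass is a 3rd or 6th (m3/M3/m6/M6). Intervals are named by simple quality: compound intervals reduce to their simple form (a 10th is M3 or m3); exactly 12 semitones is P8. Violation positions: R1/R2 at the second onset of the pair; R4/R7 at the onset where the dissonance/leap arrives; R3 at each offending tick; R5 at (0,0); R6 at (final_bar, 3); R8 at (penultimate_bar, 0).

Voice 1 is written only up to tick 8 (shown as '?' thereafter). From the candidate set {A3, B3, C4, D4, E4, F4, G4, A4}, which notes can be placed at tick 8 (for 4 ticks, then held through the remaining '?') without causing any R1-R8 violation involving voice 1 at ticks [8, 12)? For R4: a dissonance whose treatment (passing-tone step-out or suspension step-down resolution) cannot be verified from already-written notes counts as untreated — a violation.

{A3, C4, F4}

A3: legal
B3: violates R4
C4: legal
D4: violates R4
E4: violates R2
F4: legal
G4: violates R4
A4: violates R2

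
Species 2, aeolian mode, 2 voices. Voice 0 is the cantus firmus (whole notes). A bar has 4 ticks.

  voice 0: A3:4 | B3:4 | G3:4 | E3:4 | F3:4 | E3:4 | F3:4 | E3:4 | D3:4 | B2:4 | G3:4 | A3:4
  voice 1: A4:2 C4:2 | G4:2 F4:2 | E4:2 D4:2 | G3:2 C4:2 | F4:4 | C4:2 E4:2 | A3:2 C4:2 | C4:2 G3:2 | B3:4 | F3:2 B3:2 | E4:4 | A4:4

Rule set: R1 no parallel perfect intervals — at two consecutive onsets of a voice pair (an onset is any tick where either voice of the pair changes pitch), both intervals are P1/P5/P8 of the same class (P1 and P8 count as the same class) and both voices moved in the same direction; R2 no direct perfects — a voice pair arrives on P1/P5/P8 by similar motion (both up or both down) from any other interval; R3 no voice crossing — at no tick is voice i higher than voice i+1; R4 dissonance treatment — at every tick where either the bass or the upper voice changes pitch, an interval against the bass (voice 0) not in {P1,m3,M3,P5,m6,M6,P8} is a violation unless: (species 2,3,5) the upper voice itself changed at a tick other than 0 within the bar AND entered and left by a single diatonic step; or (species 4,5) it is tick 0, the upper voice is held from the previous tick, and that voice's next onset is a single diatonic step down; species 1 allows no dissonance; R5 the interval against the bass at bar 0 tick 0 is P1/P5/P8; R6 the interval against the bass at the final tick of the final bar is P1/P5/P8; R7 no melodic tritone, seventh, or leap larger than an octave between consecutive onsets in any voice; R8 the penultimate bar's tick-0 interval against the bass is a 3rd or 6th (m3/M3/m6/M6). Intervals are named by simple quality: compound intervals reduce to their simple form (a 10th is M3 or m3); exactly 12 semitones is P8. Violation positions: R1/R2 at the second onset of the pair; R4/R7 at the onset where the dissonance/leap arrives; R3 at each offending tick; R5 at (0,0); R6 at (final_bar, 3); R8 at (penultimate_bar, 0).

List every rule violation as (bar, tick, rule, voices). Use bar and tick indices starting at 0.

bar 0: v0=A3 v1=A4 downbeat P8
bar 1: v0=B3 v1=G4 downbeat m6
bar 2: v0=G3 v1=E4 downbeat M6
bar 3: v0=E3 v1=G3 downbeat m3
bar 4: v0=F3 v1=F4 downbeat P8
bar 5: v0=E3 v1=C4 downbeat m6
bar 6: v0=F3 v1=A3 downbeat M3
bar 7: v0=E3 v1=C4 downbeat m6
bar 8: v0=D3 v1=B3 downbeat M6
bar 9: v0=B2 v1=F3 downbeat TT
bar 10: v0=G3 v1=E4 downbeat M6
bar 11: v0=A3 v1=A4 downbeat P8
  -> R2 @ bar 4 tick 0 v(0, 1): E3/C4 m6 -> F3/F4 P8 similar
  -> R4 @ bar 9 tick 0 v(0, 1): B2/F3 TT untreated
  -> R7 @ bar 9 tick 0 v(1,): B3->F3 leap 6st
  -> R7 @ bar 9 tick 2 v(1,): F3->B3 leap 6st
  -> R2 @ bar 11 tick 0 v(0, 1): G3/E4 M6 -> A3/A4 P8 similar

(4, 0, R2, (0, 1))
(9, 0, R4, (0, 1))
(9, 0, R7, (1,))
(9, 2, R7, (1,))
(11, 0, R2, (0, 1))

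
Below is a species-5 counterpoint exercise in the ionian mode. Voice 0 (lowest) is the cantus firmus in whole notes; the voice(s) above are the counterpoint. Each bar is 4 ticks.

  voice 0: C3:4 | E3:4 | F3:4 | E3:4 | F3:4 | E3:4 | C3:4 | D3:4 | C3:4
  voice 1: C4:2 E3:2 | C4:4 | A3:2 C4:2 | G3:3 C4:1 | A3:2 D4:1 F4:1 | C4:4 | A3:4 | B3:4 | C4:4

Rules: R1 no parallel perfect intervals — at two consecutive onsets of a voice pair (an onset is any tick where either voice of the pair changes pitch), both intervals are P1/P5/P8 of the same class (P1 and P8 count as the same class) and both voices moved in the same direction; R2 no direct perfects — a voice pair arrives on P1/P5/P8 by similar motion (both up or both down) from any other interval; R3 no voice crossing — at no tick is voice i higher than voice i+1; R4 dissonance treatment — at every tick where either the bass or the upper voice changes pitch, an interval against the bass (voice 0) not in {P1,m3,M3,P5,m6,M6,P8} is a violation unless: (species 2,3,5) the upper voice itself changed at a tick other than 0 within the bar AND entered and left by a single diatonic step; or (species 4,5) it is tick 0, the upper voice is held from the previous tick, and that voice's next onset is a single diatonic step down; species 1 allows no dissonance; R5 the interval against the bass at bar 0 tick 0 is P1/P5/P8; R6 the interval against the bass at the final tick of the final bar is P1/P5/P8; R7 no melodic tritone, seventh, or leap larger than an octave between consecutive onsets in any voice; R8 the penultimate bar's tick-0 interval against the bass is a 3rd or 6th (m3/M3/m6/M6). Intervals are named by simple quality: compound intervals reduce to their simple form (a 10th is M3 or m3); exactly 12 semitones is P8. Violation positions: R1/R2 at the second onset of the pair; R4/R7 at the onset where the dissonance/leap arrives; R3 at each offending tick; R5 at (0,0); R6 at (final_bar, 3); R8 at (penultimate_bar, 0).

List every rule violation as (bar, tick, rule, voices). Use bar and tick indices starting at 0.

No violations across 9 bars (C3..C3 vs C4..C4).

bar 0: v0=C3 v1=C4 downbeat P8
bar 1: v0=E3 v1=C4 downbeat m6
bar 2: v0=F3 v1=A3 downbeat M3
bar 3: v0=E3 v1=G3 downbeat m3
bar 4: v0=F3 v1=A3 downbeat M3
bar 5: v0=E3 v1=C4 downbeat m6
bar 6: v0=C3 v1=A3 downbeat M6
bar 7: v0=D3 v1=B3 downbeat M6
bar 8: v0=C3 v1=C4 downbeat P8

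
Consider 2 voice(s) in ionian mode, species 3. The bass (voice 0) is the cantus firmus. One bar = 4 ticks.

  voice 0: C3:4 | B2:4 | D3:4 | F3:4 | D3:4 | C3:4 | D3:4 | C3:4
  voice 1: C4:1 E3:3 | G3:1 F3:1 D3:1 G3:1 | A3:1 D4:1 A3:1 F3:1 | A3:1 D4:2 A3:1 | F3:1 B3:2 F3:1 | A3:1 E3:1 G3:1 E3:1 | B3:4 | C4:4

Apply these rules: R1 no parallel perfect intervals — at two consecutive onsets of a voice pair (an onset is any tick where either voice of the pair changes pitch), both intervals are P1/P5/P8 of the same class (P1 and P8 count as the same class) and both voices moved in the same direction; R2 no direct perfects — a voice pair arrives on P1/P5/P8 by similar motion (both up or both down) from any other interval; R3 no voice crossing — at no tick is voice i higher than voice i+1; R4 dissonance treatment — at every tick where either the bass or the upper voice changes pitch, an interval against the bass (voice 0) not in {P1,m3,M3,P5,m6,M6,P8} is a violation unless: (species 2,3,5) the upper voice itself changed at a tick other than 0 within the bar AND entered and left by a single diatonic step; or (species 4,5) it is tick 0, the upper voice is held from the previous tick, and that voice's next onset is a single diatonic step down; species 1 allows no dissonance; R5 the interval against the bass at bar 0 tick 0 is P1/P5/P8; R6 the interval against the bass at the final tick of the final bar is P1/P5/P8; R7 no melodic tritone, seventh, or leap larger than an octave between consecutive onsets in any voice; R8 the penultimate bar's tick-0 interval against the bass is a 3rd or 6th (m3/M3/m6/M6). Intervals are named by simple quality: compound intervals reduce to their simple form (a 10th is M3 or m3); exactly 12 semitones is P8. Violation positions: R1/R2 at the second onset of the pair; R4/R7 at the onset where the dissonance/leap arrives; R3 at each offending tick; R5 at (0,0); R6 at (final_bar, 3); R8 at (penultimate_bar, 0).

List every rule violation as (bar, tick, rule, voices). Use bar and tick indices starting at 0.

bar 0: v0=C3 v1=C4 downbeat P8
bar 1: v0=B2 v1=G3 downbeat m6
bar 2: v0=D3 v1=A3 downbeat P5
bar 3: v0=F3 v1=A3 downbeat M3
bar 4: v0=D3 v1=F3 downbeat m3
bar 5: v0=C3 v1=A3 downbeat M6
bar 6: v0=D3 v1=B3 downbeat M6
bar 7: v0=C3 v1=C4 downbeat P8
  -> R4 @ bar 1 tick 1 v(0, 1): B2/F3 TT untreated
  -> R2 @ bar 2 tick 0 v(0, 1): B2/G3 m6 -> D3/A3 P5 similar
  -> R7 @ bar 4 tick 1 v(1,): F3->B3 leap 6st
  -> R7 @ bar 4 tick 3 v(1,): B3->F3 leap 6st

(1, 1, R4, (0, 1))
(2, 0, R2, (0, 1))
(4, 1, R7, (1,))
(4, 3, R7, (1,))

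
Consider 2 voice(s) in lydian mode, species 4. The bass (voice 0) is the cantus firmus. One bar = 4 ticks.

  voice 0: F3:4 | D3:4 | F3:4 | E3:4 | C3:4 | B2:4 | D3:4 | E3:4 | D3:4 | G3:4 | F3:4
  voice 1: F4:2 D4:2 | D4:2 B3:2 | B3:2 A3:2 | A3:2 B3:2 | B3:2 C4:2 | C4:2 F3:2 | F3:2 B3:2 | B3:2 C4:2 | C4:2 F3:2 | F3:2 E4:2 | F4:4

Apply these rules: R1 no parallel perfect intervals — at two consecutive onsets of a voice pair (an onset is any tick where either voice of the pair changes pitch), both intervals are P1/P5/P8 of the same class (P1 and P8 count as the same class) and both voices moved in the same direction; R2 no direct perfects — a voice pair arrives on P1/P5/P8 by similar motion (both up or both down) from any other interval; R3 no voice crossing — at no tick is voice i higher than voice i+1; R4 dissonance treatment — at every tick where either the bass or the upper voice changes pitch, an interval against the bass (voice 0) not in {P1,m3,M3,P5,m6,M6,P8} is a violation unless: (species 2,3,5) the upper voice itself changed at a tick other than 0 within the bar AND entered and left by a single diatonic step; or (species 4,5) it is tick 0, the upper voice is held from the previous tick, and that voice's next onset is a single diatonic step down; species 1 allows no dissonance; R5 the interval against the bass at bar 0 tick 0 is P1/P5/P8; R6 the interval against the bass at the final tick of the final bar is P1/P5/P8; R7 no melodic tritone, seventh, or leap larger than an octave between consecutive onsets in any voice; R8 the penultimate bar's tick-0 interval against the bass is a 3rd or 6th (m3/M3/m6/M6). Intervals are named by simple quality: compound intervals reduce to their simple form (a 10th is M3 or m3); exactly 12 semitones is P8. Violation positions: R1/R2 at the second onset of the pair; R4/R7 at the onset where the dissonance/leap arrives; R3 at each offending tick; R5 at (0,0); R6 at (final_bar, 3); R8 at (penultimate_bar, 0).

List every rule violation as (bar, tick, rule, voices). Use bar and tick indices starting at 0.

bar 0: v0=F3 v1=F4 downbeat P8
bar 1: v0=D3 v1=D4 downbeat P8
bar 2: v0=F3 v1=B3 downbeat TT
bar 3: v0=E3 v1=A3 downbeat P4
bar 4: v0=C3 v1=B3 downbeat M7
bar 5: v0=B2 v1=C4 downbeat m2
bar 6: v0=D3 v1=F3 downbeat m3
bar 7: v0=E3 v1=B3 downbeat P5
bar 8: v0=D3 v1=C4 downbeat m7
bar 9: v0=G3 v1=F3 downbeat M2
bar 10: v0=F3 v1=F4 downbeat P8
  -> R4 @ bar 3 tick 0 v(0, 1): E3/A3 P4 untreated
  -> R4 @ bar 4 tick 0 v(0, 1): C3/B3 M7 untreated
  -> R4 @ bar 5 tick 0 v(0, 1): B2/C4 m2 untreated
  -> R4 @ bar 5 tick 2 v(0, 1): B2/F3 TT untreated
  -> R7 @ bar 6 tick 2 v(1,): F3->B3 leap 6st
  -> R4 @ bar 8 tick 0 v(0, 1): D3/C4 m7 untreated
  -> R3 @ bar 9 tick 0 v(0, 1): G3 above F3
  -> R4 @ bar 9 tick 0 v(0, 1): G3/F3 M2 untreated
  -> R8 @ bar 9 tick 0 v(0, 1): penult M2 not 3rd/6th
  -> R3 @ bar 9 tick 1 v(0, 1): G3 above F3
  -> R7 @ bar 9 tick 2 v(1,): F3->E4 leap 11st

(3, 0, R4, (0, 1))
(4, 0, R4, (0, 1))
(5, 0, R4, (0, 1))
(5, 2, R4, (0, 1))
(6, 2, R7, (1,))
(8, 0, R4, (0, 1))
(9, 0, R3, (0, 1))
(9, 0, R4, (0, 1))
(9, 0, R8, (0, 1))
(9, 1, R3, (0, 1))
(9, 2, R7, (1,))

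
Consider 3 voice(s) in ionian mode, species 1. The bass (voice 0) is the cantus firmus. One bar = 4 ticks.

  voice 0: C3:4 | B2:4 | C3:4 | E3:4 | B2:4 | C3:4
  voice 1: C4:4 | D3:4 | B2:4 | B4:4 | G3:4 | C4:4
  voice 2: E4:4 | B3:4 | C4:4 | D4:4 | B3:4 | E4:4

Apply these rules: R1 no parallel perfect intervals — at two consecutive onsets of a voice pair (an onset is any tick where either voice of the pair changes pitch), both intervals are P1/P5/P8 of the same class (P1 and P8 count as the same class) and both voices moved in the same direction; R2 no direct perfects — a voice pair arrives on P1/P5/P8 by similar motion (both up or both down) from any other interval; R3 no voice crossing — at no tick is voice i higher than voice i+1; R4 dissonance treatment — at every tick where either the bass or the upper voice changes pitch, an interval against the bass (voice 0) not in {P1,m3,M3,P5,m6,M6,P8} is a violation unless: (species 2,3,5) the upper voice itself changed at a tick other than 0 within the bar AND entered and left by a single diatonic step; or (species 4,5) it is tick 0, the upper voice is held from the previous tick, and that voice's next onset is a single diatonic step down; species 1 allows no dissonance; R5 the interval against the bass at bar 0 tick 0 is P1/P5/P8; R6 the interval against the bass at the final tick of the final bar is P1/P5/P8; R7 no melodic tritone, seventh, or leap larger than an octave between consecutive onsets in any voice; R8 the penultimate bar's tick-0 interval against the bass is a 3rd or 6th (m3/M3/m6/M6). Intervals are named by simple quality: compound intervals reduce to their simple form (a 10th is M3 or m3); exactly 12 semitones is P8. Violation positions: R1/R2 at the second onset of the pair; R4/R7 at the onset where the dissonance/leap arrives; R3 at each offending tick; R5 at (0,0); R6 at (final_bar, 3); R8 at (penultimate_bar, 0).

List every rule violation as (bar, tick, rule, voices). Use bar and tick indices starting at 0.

bar 0: v0=C3 v1=C4 v2=E4 downbeat M3
bar 1: v0=B2 v1=D3 v2=B3 downbeat P8
bar 2: v0=C3 v1=B2 v2=C4 downbeat P8
bar 3: v0=E3 v1=B4 v2=D4 downbeat m7
bar 4: v0=B2 v1=G3 v2=B3 downbeat P8
bar 5: v0=C3 v1=C4 v2=E4 downbeat M3
  -> R5 @ bar 0 tick 0 v(0, 2): opens on M3
  -> R2 @ bar 1 tick 0 v(0, 2): C3/E4 M3 -> B2/B3 P8 similar
  -> R7 @ bar 1 tick 0 v(1,): C4->D3 leap 10st
  -> R1 @ bar 2 tick 0 v(0, 2): B2/B3 P8 -> C3/C4 P8 similar
  -> R3 @ bar 2 tick 0 v(0, 1): C3 above B2
  -> R4 @ bar 2 tick 0 v(0, 1): C3/B2 m2 untreated
  -> R3 @ bar 2 tick 1 v(0, 1): C3 above B2
  -> R3 @ bar 2 tick 2 v(0, 1): C3 above B2
  -> R3 @ bar 2 tick 3 v(0, 1): C3 above B2
  -> R2 @ bar 3 tick 0 v(0, 1): C3/B2 m2 -> E3/B4 P5 similar
  -> R3 @ bar 3 tick 0 v(1, 2): B4 above D4
  -> R4 @ bar 3 tick 0 v(0, 2): E3/D4 m7 untreated
  -> R7 @ bar 3 tick 0 v(1,): B2->B4 leap 24st
  -> R3 @ bar 3 tick 1 v(1, 2): B4 above D4
  -> R3 @ bar 3 tick 2 v(1, 2): B4 above D4
  -> R3 @ bar 3 tick 3 v(1, 2): B4 above D4
  -> R2 @ bar 4 tick 0 v(0, 2): E3/D4 m7 -> B2/B3 P8 similar
  -> R7 @ bar 4 tick 0 v(1,): B4->G3 leap 16st
  -> R8 @ bar 4 tick 0 v(0, 2): penult P8 not 3rd/6th
  -> R2 @ bar 5 tick 0 v(0, 1): B2/G3 m6 -> C3/C4 P8 similar
  -> R6 @ bar 5 tick 3 v(0, 2): closes on M3

(0, 0, R5, (0, 2))
(1, 0, R2, (0, 2))
(1, 0, R7, (1,))
(2, 0, R1, (0, 2))
(2, 0, R3, (0, 1))
(2, 0, R4, (0, 1))
(2, 1, R3, (0, 1))
(2, 2, R3, (0, 1))
(2, 3, R3, (0, 1))
(3, 0, R2, (0, 1))
(3, 0, R3, (1, 2))
(3, 0, R4, (0, 2))
(3, 0, R7, (1,))
(3, 1, R3, (1, 2))
(3, 2, R3, (1, 2))
(3, 3, R3, (1, 2))
(4, 0, R2, (0, 2))
(4, 0, R7, (1,))
(4, 0, R8, (0, 2))
(5, 0, R2, (0, 1))
(5, 3, R6, (0, 2))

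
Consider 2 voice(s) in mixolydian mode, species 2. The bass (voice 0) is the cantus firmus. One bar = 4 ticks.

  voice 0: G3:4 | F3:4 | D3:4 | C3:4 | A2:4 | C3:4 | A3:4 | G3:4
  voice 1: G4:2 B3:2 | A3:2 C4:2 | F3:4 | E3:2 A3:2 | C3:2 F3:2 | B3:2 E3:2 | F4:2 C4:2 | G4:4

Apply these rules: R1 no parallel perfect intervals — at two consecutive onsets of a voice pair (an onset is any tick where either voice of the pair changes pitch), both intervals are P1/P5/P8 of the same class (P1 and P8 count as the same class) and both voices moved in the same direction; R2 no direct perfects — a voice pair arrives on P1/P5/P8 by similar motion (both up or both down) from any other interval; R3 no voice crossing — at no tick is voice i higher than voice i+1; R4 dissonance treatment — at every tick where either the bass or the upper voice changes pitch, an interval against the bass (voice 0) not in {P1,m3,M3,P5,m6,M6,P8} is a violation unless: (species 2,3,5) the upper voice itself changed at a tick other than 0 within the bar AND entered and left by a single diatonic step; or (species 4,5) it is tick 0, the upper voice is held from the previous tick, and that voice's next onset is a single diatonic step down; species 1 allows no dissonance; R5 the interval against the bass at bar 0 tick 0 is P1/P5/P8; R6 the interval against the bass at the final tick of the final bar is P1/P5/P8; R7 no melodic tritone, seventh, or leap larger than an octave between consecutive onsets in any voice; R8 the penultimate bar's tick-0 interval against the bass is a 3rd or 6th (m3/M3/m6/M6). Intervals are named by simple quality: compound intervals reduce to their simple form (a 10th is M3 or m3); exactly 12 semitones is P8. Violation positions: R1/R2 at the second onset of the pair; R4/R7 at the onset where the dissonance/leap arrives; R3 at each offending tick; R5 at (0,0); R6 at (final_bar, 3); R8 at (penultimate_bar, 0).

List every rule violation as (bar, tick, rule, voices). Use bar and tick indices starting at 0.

bar 0: v0=G3 v1=G4 downbeat P8
bar 1: v0=F3 v1=A3 downbeat M3
bar 2: v0=D3 v1=F3 downbeat m3
bar 3: v0=C3 v1=E3 downbeat M3
bar 4: v0=A2 v1=C3 downbeat m3
bar 5: v0=C3 v1=B3 downbeat M7
bar 6: v0=A3 v1=F4 downbeat m6
bar 7: v0=G3 v1=G4 downbeat P8
  -> R4 @ bar 5 tick 0 v(0, 1): C3/B3 M7 untreated
  -> R7 @ bar 5 tick 0 v(1,): F3->B3 leap 6st
  -> R7 @ bar 6 tick 0 v(1,): E3->F4 leap 13st

(5, 0, R4, (0, 1))
(5, 0, R7, (1,))
(6, 0, R7, (1,))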